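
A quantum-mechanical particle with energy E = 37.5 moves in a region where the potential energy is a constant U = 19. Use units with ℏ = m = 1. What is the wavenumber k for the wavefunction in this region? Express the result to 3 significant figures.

With E > U the solution is oscillatory, ψ ∝ e^{±ikx} with k = √(2m(E − U))/ℏ.
k = √(2 × 1 × 18.5) = 6.083.

k = 6.08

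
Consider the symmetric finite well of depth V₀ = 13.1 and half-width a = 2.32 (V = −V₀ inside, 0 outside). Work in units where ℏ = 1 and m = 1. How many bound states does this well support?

N = 8

The dimensionless depth is z₀ = a√(2mV₀)/ℏ = 2.32 × √(26.20) = 11.88.
A new bound state (alternating even/odd) appears each time z₀ passes a multiple of π/2, so N = ⌊2z₀/π⌋ + 1 = ⌊7.560⌋ + 1 = 8.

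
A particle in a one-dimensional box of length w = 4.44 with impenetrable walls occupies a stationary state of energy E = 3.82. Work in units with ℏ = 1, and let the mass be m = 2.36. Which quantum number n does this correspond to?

n = 6

For an infinite well E_n = n²π²ℏ²/(2mw²), so n = (w/πℏ)√(2mE).
n = (4.44/π) × √(2 × 2.36 × 3.82) = 6.001 → n = 6.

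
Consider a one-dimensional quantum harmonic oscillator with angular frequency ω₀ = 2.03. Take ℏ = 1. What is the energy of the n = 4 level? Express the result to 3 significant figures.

The oscillator eigenvalues are E_n = ℏω₀(n + ½), so E_4 = 2.03 × 4.5 = 9.135.

E = 9.14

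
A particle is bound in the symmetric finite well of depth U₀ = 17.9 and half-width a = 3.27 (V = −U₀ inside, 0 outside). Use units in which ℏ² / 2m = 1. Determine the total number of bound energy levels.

N = 9

Define the well-strength parameter z₀ = (a/ℏ)√(2mU₀) = 3.27 × √(2·0.5·17.9) = 13.83.
The even/odd transcendental equations gain one root per π/2 in z₀, giving N = 1 + ⌊2z₀/π⌋ = 1 + ⌊8.808⌋ = 9.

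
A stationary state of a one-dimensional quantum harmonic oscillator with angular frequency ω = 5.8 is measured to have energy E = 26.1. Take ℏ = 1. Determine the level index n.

E_n = ℏω(n + ½) ⇒ n = E/(ℏω) − ½ = 26.1/5.8 − 0.5 = 4.000 → n = 4.

n = 4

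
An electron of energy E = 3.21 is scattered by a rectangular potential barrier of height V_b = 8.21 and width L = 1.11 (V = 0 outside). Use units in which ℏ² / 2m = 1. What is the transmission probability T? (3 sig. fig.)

E < V_b: inside the barrier ψ ∝ e^{±κx} with κ = √(2m(V_b − E))/ℏ = 2.236.
κL = 2.482, sinh(κL) = 5.941.
The exact tunnelling result is T⁻¹ = 1 + V_b² sinh²(κL) / [4E(V_b − E)] = 38.06, so T = 0.0263.

T = 0.0263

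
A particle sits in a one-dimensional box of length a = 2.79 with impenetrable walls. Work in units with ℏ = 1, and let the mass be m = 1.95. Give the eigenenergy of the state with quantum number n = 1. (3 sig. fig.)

Requiring ψ(0) = ψ(a) = 0 quantises k = nπ/a, hence E_n = ℏ²k²/2m = n²π²ℏ²/(2ma²).
E_1 = 1² × π² / (2 × 1.95 × 2.79²) = 0.3251.

E = 0.325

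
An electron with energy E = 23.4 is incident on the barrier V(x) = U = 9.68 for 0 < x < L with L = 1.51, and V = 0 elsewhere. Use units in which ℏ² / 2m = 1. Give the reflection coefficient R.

Above the barrier the interior wavenumber is k₂ = √(2m(E − U))/ℏ = 3.704, giving phase k₂L = 5.593.
Matching at both interfaces gives T⁻¹ = 1 + U² sin²(k₂L) / [4E(E − U)] = 1.030, hence T = 0.971.
R = 1 − T = 0.0287.

R = 0.0287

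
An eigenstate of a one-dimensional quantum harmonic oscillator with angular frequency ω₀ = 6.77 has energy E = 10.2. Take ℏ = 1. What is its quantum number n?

n = 1

Invert E_n = (n + ½)ℏω₀: n = E/ℏω₀ − ½ = 1.007, so n = 1.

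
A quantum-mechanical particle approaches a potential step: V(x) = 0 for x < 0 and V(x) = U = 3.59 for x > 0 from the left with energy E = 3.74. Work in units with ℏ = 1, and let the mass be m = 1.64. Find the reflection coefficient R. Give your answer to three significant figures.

R = 0.444

On each side the TISE gives plane waves with k = √(2m(E − V))/ℏ: k₁ = √(2·1.64·3.74) = 3.502, k₂ = √(2·1.64·0.15) = 0.7014.
Matching ψ and ψ′ at x = 0 gives r = (k₁ − k₂)/(k₁ + k₂), so R = r² = 0.4439 and T = 1 − R = 0.5561.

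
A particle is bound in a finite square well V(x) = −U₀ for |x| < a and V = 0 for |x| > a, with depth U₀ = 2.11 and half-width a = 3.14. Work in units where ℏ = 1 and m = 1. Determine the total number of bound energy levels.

The dimensionless depth is z₀ = a√(2mU₀)/ℏ = 3.14 × √(4.220) = 6.450.
The even/odd transcendental equations gain one root per π/2 in z₀, giving N = 1 + ⌊2z₀/π⌋ = 1 + ⌊4.106⌋ = 5.

N = 5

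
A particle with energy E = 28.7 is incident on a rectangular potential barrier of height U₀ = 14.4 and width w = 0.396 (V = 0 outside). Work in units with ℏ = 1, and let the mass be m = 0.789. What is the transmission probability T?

Above the barrier the interior wavenumber is k₂ = √(2m(E − U₀))/ℏ = 4.750, giving phase k₂w = 1.881.
Matching at both interfaces gives T⁻¹ = 1 + U₀² sin²(k₂w) / [4E(E − U₀)] = 1.115, hence T = 0.897.

T = 0.897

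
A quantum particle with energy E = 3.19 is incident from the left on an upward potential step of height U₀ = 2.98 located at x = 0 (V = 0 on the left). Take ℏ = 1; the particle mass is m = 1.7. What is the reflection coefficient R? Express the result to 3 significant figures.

R = 0.350

The wavenumbers are k₁ = √(2mE)/ℏ = 3.293 on the left and k₂ = √(2m(E − U₀))/ℏ = 0.8450 on the right.
Continuity of ψ and ψ′ at the step yields the reflection amplitude r = (k₁ − k₂)/(k₁ + k₂) = 0.5916; thus R = |r|² = 0.3500, T = 0.6500.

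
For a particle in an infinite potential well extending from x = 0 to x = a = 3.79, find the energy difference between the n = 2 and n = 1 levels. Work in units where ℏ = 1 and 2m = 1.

ΔE = 2.06

E_n = n²π²ℏ²/(2ma²), so ΔE = (2² − 1²) π²ℏ²/(2ma²).
ΔE = 3 × π² / (2 × 0.5 × 3.79²) = 2.061.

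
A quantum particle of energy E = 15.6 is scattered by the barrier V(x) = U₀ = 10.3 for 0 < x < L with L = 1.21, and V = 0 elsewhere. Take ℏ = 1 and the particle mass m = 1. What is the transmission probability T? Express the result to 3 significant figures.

E > U₀: inside the barrier k₂ = √(2m(E − U₀))/ℏ = 3.256, k₂L = 3.939.
Matching at both interfaces gives T⁻¹ = 1 + U₀² sin²(k₂L) / [4E(E − U₀)] = 1.164, hence T = 0.859.

T = 0.859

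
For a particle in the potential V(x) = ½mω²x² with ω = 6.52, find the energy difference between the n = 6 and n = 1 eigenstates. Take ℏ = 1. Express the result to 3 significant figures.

ΔE = 32.6

E_n = ℏω(n + ½), so ΔE = (6 − 1) ℏω = 5 × 6.52 = 32.60.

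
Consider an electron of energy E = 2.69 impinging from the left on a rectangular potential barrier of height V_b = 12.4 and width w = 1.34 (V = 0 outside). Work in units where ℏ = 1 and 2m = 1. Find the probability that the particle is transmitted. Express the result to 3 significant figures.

T = 0.000642

E < V_b: inside the barrier ψ ∝ e^{±κx} with κ = √(2m(V_b − E))/ℏ = 3.116.
κw = 4.176, sinh(κw) = 32.53.
The exact tunnelling result is T⁻¹ = 1 + V_b² sinh²(κw) / [4E(V_b − E)] = 1558, so T = 0.000642.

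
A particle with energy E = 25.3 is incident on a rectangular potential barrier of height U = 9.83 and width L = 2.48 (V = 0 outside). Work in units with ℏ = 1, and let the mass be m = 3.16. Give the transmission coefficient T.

T = 0.980

Above the barrier the interior wavenumber is k₂ = √(2m(E − U))/ℏ = 9.888, giving phase k₂L = 24.52.
T = [1 + U² sin²(k₂L) / (4E(E − U))]⁻¹ = 1/1.020 = 0.980.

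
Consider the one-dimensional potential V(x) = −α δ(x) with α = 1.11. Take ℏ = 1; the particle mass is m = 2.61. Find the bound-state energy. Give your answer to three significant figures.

For x ≠ 0 the bound state is ψ ∝ e^{−κ|x|}; integrating the TISE across the delta gives the cusp condition 2κ = 2mα/ℏ², so κ = 2.897.
Then E = −ℏ²κ²/(2m) = −mα²/(2ℏ²) = -1.608.

E = -1.61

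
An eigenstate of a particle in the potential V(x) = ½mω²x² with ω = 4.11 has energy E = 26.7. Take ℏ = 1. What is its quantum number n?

Invert E_n = (n + ½)ℏω: n = E/ℏω − ½ = 5.996, so n = 6.

n = 6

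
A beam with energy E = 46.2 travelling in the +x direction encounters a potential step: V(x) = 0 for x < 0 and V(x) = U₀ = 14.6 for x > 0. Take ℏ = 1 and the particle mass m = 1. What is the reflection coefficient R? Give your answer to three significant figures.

R = 0.00896

The wavenumbers are k₁ = √(2mE)/ℏ = 9.612 on the left and k₂ = √(2m(E − U₀))/ℏ = 7.950 on the right.
Matching ψ and ψ′ at x = 0 gives r = (k₁ − k₂)/(k₁ + k₂), so R = r² = 0.008963 and T = 1 − R = 0.9910.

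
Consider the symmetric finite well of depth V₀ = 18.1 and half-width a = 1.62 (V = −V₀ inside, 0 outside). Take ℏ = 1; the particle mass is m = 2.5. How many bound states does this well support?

Define the well-strength parameter z₀ = (a/ℏ)√(2mV₀) = 1.62 × √(2·2.5·18.1) = 15.41.
The even/odd transcendental equations gain one root per π/2 in z₀, giving N = 1 + ⌊2z₀/π⌋ = 1 + ⌊9.811⌋ = 10.

N = 10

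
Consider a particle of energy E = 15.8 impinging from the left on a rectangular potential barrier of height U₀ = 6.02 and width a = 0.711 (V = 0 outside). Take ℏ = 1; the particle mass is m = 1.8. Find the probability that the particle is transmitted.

T = 0.957

Above the barrier the interior wavenumber is k₂ = √(2m(E − U₀))/ℏ = 5.934, giving phase k₂a = 4.219.
T = [1 + U₀² sin²(k₂a) / (4E(E − U₀))]⁻¹ = 1/1.045 = 0.957.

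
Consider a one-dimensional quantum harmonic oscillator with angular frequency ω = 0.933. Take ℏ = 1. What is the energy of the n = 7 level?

The oscillator eigenvalues are E_n = ℏω(n + ½), so E_7 = 0.933 × 7.5 = 6.998.

E = 7.00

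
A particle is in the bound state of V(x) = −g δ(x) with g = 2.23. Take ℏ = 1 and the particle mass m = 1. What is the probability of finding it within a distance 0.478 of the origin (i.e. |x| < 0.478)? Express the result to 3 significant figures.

The normalised bound state is ψ = √κ e^{−κ|x|} with κ = mg/ℏ² = 2.230.
P(|x| < d) = ∫_{−d}^{d} κ e^{−2κ|x|} dx = 1 − e^{−2κd} = 1 − e^{−2.132} = 0.8814.

P = 0.881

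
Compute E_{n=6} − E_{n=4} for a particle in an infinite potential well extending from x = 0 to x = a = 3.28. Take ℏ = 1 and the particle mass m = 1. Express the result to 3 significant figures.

E_n = n²π²ℏ²/(2ma²), so ΔE = (6² − 4²) π²ℏ²/(2ma²).
ΔE = 20 × π² / (2 × 1 × 3.28²) = 9.174.

ΔE = 9.17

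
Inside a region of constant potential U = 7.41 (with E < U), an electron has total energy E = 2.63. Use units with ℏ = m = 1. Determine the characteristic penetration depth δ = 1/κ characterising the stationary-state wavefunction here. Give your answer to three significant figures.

Since E < U the TISE in this region is ψ'' = κ²ψ with κ = √(2m(U − E))/ℏ.
κ = √(2 × 1 × 4.78) = 3.092. The penetration depth is δ = 1/κ = 0.323.

δ = 0.323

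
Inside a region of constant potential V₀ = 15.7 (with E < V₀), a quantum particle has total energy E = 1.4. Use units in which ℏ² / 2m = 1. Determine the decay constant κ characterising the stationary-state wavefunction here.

Since E < V₀ the TISE in this region is ψ'' = κ²ψ with κ = √(2m(V₀ − E))/ℏ.
κ = √(2 × 0.5 × 14.3) = 3.782.

κ = 3.78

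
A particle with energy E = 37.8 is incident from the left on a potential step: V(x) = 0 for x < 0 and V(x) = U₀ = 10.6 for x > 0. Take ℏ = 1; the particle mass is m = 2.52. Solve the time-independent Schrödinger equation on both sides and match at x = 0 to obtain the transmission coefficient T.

The wavenumbers are k₁ = √(2mE)/ℏ = 13.80 on the left and k₂ = √(2m(E − U₀))/ℏ = 11.71 on the right.
Continuity of ψ and ψ′ at the step yields the reflection amplitude r = (k₁ − k₂)/(k₁ + k₂) = 0.08209; thus R = |r|² = 0.006738, T = 0.9933.

T = 0.993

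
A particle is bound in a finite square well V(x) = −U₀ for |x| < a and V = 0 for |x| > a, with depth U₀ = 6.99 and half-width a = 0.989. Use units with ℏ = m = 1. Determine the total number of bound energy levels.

Define the well-strength parameter z₀ = (a/ℏ)√(2mU₀) = 0.989 × √(2·1·6.99) = 3.698.
The even/odd transcendental equations gain one root per π/2 in z₀, giving N = 1 + ⌊2z₀/π⌋ = 1 + ⌊2.354⌋ = 3.

N = 3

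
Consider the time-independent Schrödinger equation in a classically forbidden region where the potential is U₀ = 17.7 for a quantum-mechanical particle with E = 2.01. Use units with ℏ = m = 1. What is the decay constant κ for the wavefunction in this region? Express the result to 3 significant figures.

κ = 5.60

Since E < U₀ the TISE in this region is ψ'' = κ²ψ with κ = √(2m(U₀ − E))/ℏ.
κ = √(2 × 1 × 15.69) = 5.602.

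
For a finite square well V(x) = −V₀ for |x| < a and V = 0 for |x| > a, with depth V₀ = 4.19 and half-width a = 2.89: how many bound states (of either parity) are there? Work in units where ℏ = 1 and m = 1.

N = 6

The dimensionless depth is z₀ = a√(2mV₀)/ℏ = 2.89 × √(8.380) = 8.366.
The even/odd transcendental equations gain one root per π/2 in z₀, giving N = 1 + ⌊2z₀/π⌋ = 1 + ⌊5.326⌋ = 6.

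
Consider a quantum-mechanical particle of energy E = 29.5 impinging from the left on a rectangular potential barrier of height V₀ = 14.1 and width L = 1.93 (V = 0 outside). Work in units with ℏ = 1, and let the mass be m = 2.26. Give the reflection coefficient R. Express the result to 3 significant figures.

R = 0.0159

E > V₀: inside the barrier k₂ = √(2m(E − V₀))/ℏ = 8.343, k₂L = 16.10.
Matching at both interfaces gives T⁻¹ = 1 + V₀² sin²(k₂L) / [4E(E − V₀)] = 1.016, hence T = 0.984.
R = 1 − T = 0.0159.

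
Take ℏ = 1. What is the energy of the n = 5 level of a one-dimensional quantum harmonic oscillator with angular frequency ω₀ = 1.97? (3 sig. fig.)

Using E_n = (n + ½)ℏω₀: E_5 = 5.5 × 1.97 = 10.84.

E = 10.8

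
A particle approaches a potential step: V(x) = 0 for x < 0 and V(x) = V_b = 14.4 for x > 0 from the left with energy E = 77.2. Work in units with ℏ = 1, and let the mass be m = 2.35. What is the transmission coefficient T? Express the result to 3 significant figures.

On each side the TISE gives plane waves with k = √(2m(E − V))/ℏ: k₁ = √(2·2.35·77.2) = 19.05, k₂ = √(2·2.35·62.8) = 17.18.
Matching ψ and ψ′ at x = 0 gives r = (k₁ − k₂)/(k₁ + k₂), so R = r² = 0.002659 and T = 1 − R = 0.9973.

T = 0.997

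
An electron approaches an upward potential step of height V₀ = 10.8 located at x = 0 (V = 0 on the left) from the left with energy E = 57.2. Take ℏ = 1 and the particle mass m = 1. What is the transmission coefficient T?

On each side the TISE gives plane waves with k = √(2m(E − V))/ℏ: k₁ = √(2·1·57.2) = 10.70, k₂ = √(2·1·46.4) = 9.633.
Matching ψ and ψ′ at x = 0 gives r = (k₁ − k₂)/(k₁ + k₂), so R = r² = 0.002732 and T = 1 − R = 0.9973.

T = 0.997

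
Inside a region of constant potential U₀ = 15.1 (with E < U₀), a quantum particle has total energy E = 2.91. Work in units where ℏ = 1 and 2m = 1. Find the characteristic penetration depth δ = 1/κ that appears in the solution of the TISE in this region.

δ = 0.286

Since E < U₀ the TISE in this region is ψ'' = κ²ψ with κ = √(2m(U₀ − E))/ℏ.
κ = √(2 × 0.5 × 12.19) = 3.491. The penetration depth is δ = 1/κ = 0.286.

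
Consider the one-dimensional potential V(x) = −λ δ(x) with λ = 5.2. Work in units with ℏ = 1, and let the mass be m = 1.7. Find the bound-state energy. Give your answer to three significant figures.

E = -23.0

For x ≠ 0 the bound state is ψ ∝ e^{−κ|x|}; integrating the TISE across the delta gives the cusp condition 2κ = 2mλ/ℏ², so κ = 8.840.
Then E = −ℏ²κ²/(2m) = −mλ²/(2ℏ²) = -22.98.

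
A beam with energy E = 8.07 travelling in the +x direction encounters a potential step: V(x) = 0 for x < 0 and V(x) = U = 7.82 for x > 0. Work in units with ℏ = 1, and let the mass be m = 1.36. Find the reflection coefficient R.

R = 0.491

The wavenumbers are k₁ = √(2mE)/ℏ = 4.685 on the left and k₂ = √(2m(E − U))/ℏ = 0.8246 on the right.
Matching ψ and ψ′ at x = 0 gives r = (k₁ − k₂)/(k₁ + k₂), so R = r² = 0.4909 and T = 1 − R = 0.5091.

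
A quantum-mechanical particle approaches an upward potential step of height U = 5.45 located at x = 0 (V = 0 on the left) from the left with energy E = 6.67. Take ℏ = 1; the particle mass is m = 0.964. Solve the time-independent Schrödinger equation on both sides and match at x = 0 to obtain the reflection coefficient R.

R = 0.161

The wavenumbers are k₁ = √(2mE)/ℏ = 3.586 on the left and k₂ = √(2m(E − U))/ℏ = 1.534 on the right.
Matching ψ and ψ′ at x = 0 gives r = (k₁ − k₂)/(k₁ + k₂), so R = r² = 0.1607 and T = 1 − R = 0.8393.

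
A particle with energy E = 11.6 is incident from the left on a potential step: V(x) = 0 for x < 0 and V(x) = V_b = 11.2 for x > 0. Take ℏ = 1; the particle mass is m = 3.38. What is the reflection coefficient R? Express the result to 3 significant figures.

The wavenumbers are k₁ = √(2mE)/ℏ = 8.855 on the left and k₂ = √(2m(E − V_b))/ℏ = 1.644 on the right.
Continuity of ψ and ψ′ at the step yields the reflection amplitude r = (k₁ − k₂)/(k₁ + k₂) = 0.6868; thus R = |r|² = 0.4717, T = 0.5283.

R = 0.472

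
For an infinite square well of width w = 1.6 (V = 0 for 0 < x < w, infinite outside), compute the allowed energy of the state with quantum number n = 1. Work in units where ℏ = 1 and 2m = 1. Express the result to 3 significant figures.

The infinite-well eigenfunctions ψ_n = √(2/w) sin(nπx/w) vanish at both walls, giving E_n = n²π²ℏ²/(2mw²).
E_1 = 1² × π² / (2 × 0.5 × 1.6²) = 3.855.

E = 3.86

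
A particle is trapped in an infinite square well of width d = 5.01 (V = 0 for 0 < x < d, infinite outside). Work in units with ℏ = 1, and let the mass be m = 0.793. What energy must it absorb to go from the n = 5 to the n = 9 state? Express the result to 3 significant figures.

E_n = n²π²ℏ²/(2md²), so ΔE = (9² − 5²) π²ℏ²/(2md²).
ΔE = 56 × π² / (2 × 0.793 × 5.01²) = 13.88.

ΔE = 13.9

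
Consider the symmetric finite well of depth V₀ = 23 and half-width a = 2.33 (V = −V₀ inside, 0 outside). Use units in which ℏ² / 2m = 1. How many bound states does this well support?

Define the well-strength parameter z₀ = (a/ℏ)√(2mV₀) = 2.33 × √(2·0.5·23) = 11.17.
The even/odd transcendental equations gain one root per π/2 in z₀, giving N = 1 + ⌊2z₀/π⌋ = 1 + ⌊7.114⌋ = 8.

N = 8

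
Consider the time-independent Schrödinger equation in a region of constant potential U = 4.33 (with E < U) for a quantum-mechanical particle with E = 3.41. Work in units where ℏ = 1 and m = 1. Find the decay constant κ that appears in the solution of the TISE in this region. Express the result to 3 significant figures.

Since E < U the TISE in this region is ψ'' = κ²ψ with κ = √(2m(U − E))/ℏ.
κ = √(2 × 1 × 0.92) = 1.356.

κ = 1.36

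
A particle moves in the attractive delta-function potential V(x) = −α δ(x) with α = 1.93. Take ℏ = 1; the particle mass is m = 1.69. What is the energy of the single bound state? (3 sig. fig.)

E = -3.15

The bound state is ψ(x) = √κ e^{−κ|x|}. The derivative jump ψ'(0⁺) − ψ'(0⁻) = −(2mα/ℏ²)ψ(0) fixes κ = mα/ℏ² = 3.262.
Then E = −ℏ²κ²/(2m) = −mα²/(2ℏ²) = -3.148.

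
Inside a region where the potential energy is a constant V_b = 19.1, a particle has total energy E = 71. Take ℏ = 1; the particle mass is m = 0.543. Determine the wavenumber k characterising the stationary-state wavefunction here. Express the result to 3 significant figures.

k = 7.51

With E > V_b the solution is oscillatory, ψ ∝ e^{±ikx} with k = √(2m(E − V_b))/ℏ.
k = √(2 × 0.543 × 51.9) = 7.508.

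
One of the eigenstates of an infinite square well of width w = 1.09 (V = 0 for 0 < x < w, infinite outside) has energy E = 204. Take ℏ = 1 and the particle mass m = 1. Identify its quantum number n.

n = 7

For an infinite well E_n = n²π²ℏ²/(2mw²), so n = (w/πℏ)√(2mE).
n = (1.09/π) × √(2 × 1 × 204) = 7.008 → n = 7.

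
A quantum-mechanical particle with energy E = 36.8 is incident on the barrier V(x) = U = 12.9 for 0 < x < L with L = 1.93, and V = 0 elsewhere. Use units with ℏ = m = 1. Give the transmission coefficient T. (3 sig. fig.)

Above the barrier the interior wavenumber is k₂ = √(2m(E − U))/ℏ = 6.914, giving phase k₂L = 13.34.
Matching at both interfaces gives T⁻¹ = 1 + U² sin²(k₂L) / [4E(E − U)] = 1.023, hence T = 0.977.

T = 0.977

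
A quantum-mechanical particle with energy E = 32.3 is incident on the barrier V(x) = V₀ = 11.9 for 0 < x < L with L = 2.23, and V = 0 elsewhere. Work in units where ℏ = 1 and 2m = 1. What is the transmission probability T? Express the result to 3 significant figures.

T = 0.981

Above the barrier the interior wavenumber is k₂ = √(2m(E − V₀))/ℏ = 4.517, giving phase k₂L = 10.07.
T = [1 + V₀² sin²(k₂L) / (4E(E − V₀))]⁻¹ = 1/1.020 = 0.981.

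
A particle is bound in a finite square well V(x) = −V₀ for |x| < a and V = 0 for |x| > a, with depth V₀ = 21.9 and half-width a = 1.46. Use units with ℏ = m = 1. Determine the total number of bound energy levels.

N = 7

Define the well-strength parameter z₀ = (a/ℏ)√(2mV₀) = 1.46 × √(2·1·21.9) = 9.663.
A new bound state (alternating even/odd) appears each time z₀ passes a multiple of π/2, so N = ⌊2z₀/π⌋ + 1 = ⌊6.151⌋ + 1 = 7.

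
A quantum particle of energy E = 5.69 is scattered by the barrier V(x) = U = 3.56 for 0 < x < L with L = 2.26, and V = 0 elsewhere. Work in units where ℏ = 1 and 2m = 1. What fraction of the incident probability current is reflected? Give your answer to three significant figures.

R = 0.00633

Above the barrier the interior wavenumber is k₂ = √(2m(E − U))/ℏ = 1.459, giving phase k₂L = 3.298.
T = [1 + U² sin²(k₂L) / (4E(E − U))]⁻¹ = 1/1.006 = 0.994.
R = 1 − T = 0.00633.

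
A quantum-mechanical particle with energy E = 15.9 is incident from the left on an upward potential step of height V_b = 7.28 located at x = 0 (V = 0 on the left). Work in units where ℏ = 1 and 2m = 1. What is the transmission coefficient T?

T = 0.977

The wavenumbers are k₁ = √(2mE)/ℏ = 3.987 on the left and k₂ = √(2m(E − V_b))/ℏ = 2.936 on the right.
Matching ψ and ψ′ at x = 0 gives r = (k₁ − k₂)/(k₁ + k₂), so R = r² = 0.02307 and T = 1 − R = 0.9769.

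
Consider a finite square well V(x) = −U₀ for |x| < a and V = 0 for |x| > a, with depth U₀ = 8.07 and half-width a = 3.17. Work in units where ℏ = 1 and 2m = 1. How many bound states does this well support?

N = 6

Define the well-strength parameter z₀ = (a/ℏ)√(2mU₀) = 3.17 × √(2·0.5·8.07) = 9.005.
The even/odd transcendental equations gain one root per π/2 in z₀, giving N = 1 + ⌊2z₀/π⌋ = 1 + ⌊5.733⌋ = 6.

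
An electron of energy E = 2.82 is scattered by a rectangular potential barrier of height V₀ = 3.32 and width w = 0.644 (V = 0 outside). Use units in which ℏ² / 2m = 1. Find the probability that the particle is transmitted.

T = 0.697

E < V₀: inside the barrier ψ ∝ e^{±κx} with κ = √(2m(V₀ − E))/ℏ = 0.7071.
κw = 0.4554, sinh(κw) = 0.4713.
The exact tunnelling result is T⁻¹ = 1 + V₀² sinh²(κw) / [4E(V₀ − E)] = 1.434, so T = 0.697.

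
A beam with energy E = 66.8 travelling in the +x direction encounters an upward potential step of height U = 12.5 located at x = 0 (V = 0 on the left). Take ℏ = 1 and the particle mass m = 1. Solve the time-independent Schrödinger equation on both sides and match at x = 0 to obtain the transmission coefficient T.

T = 0.997

On each side the TISE gives plane waves with k = √(2m(E − V))/ℏ: k₁ = √(2·1·66.8) = 11.56, k₂ = √(2·1·54.3) = 10.42.
Continuity of ψ and ψ′ at the step yields the reflection amplitude r = (k₁ − k₂)/(k₁ + k₂) = 0.05175; thus R = |r|² = 0.002678, T = 0.9973.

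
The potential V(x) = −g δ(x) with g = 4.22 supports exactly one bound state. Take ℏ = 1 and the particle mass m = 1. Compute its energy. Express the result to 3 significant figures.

The bound state is ψ(x) = √κ e^{−κ|x|}. The derivative jump ψ'(0⁺) − ψ'(0⁻) = −(2mg/ℏ²)ψ(0) fixes κ = mg/ℏ² = 4.220.
Then E = −ℏ²κ²/(2m) = −mg²/(2ℏ²) = -8.904.

E = -8.90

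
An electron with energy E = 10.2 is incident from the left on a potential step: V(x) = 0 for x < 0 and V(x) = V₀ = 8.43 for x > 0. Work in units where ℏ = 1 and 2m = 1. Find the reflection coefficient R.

The wavenumbers are k₁ = √(2mE)/ℏ = 3.194 on the left and k₂ = √(2m(E − V₀))/ℏ = 1.330 on the right.
Continuity of ψ and ψ′ at the step yields the reflection amplitude r = (k₁ − k₂)/(k₁ + k₂) = 0.4119; thus R = |r|² = 0.1696, T = 0.8304.

R = 0.170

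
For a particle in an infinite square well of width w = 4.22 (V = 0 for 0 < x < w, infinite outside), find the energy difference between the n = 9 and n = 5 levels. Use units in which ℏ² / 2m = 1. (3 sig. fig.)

E_n = n²π²ℏ²/(2mw²), so ΔE = (9² − 5²) π²ℏ²/(2mw²).
ΔE = 56 × π² / (2 × 0.5 × 4.22²) = 31.04.

ΔE = 31.0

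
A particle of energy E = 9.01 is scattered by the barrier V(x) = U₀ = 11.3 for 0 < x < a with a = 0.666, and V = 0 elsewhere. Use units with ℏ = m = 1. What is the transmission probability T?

T = 0.144

E < U₀: inside the barrier ψ ∝ e^{±κx} with κ = √(2m(U₀ − E))/ℏ = 2.140.
κa = 1.425, sinh(κa) = 1.959.
The exact tunnelling result is T⁻¹ = 1 + U₀² sinh²(κa) / [4E(U₀ − E)] = 6.940, so T = 0.144.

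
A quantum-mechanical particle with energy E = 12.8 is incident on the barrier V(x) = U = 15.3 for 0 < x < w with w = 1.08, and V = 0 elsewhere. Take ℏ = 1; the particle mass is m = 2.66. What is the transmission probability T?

T = 0.000829

E < U: inside the barrier ψ ∝ e^{±κx} with κ = √(2m(U − E))/ℏ = 3.647.
κw = 3.939, sinh(κw) = 25.67.
The exact tunnelling result is T⁻¹ = 1 + U² sinh²(κw) / [4E(U − E)] = 1206, so T = 0.000829.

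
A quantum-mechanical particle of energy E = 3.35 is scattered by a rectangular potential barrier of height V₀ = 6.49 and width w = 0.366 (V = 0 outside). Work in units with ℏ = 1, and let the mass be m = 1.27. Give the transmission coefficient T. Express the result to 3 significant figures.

E < V₀: inside the barrier ψ ∝ e^{±κx} with κ = √(2m(V₀ − E))/ℏ = 2.824.
κw = 1.034, sinh(κw) = 1.228.
Matching ψ, ψ′ at both faces gives T = [1 + V₀² sinh²(κw) / (4E(V₀ − E))]⁻¹ = 1/2.509 = 0.399.

T = 0.399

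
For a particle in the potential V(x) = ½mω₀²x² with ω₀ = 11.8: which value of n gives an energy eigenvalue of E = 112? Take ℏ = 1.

Invert E_n = (n + ½)ℏω₀: n = E/ℏω₀ − ½ = 8.992, so n = 9.

n = 9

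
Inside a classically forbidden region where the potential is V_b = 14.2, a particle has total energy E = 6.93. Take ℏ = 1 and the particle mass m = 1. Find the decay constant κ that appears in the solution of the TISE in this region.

Since E < V_b the TISE in this region is ψ'' = κ²ψ with κ = √(2m(V_b − E))/ℏ.
κ = √(2 × 1 × 7.27) = 3.813.

κ = 3.81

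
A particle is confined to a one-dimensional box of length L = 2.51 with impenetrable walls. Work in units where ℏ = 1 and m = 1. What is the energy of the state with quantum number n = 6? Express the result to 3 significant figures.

E = 28.2

Requiring ψ(0) = ψ(L) = 0 quantises k = nπ/L, hence E_n = ℏ²k²/2m = n²π²ℏ²/(2mL²).
E_6 = 6² × π² / (2 × 1 × 2.51²) = 28.20.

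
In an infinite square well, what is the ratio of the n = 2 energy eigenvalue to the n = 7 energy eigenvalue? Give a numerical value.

0.0816327

E_n = n²π²ℏ²/(2mL²) so the ratio is n₂²/n₁² = 4/49 = 0.0816327.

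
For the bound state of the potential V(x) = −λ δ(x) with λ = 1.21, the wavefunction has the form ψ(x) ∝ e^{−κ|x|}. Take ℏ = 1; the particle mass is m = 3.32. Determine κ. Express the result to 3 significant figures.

Integrating the TISE across x = 0 gives the cusp condition ψ'(0⁺) − ψ'(0⁻) = −(2mλ/ℏ²)ψ(0).
With ψ ∝ e^{−κ|x|} this yields −2κ = −2mλ/ℏ², so κ = mλ/ℏ² = 4.017.

κ = 4.02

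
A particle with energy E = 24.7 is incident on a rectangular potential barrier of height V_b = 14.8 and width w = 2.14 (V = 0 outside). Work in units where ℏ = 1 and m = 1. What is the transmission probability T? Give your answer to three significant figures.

T = 0.998

E > V_b: inside the barrier k₂ = √(2m(E − V_b))/ℏ = 4.450, k₂w = 9.522.
T = [1 + V_b² sin²(k₂w) / (4E(E − V_b))]⁻¹ = 1/1.002 = 0.998.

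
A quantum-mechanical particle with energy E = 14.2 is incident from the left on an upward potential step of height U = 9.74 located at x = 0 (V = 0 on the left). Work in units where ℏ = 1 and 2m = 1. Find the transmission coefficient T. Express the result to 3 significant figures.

The wavenumbers are k₁ = √(2mE)/ℏ = 3.768 on the left and k₂ = √(2m(E − U))/ℏ = 2.112 on the right.
Matching ψ and ψ′ at x = 0 gives r = (k₁ − k₂)/(k₁ + k₂), so R = r² = 0.07935 and T = 1 − R = 0.9206.

T = 0.921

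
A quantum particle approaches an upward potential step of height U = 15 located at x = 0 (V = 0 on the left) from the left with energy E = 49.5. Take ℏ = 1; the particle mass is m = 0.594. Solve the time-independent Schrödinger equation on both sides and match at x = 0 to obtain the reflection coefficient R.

R = 0.00810

The wavenumbers are k₁ = √(2mE)/ℏ = 7.669 on the left and k₂ = √(2m(E − U))/ℏ = 6.402 on the right.
Continuity of ψ and ψ′ at the step yields the reflection amplitude r = (k₁ − k₂)/(k₁ + k₂) = 0.09001; thus R = |r|² = 0.008102, T = 0.9919.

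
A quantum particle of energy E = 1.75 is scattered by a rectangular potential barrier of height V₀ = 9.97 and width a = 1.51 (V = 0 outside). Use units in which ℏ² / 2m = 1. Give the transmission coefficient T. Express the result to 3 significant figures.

T = 0.000402

Since E < V₀ the interior solution is evanescent with decay constant κ = √(2m(V₀ − E))/ℏ = 2.867.
κa = 4.329, sinh(κa) = 37.94.
The exact tunnelling result is T⁻¹ = 1 + V₀² sinh²(κa) / [4E(V₀ − E)] = 2487, so T = 0.000402.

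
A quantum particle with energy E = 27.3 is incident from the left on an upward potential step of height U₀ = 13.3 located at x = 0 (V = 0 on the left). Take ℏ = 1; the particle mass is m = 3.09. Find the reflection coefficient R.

On each side the TISE gives plane waves with k = √(2m(E − V))/ℏ: k₁ = √(2·3.09·27.3) = 12.99, k₂ = √(2·3.09·14) = 9.302.
Continuity of ψ and ψ′ at the step yields the reflection amplitude r = (k₁ − k₂)/(k₁ + k₂) = 0.1654; thus R = |r|² = 0.02736, T = 0.9726.

R = 0.0274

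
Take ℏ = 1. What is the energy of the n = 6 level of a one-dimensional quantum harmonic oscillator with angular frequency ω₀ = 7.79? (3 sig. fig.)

E = 50.6

Using E_n = (n + ½)ℏω₀: E_6 = 6.5 × 7.79 = 50.64.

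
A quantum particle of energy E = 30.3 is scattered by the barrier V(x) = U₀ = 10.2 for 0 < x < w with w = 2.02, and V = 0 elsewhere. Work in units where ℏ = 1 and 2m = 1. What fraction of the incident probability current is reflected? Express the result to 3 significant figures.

Above the barrier the interior wavenumber is k₂ = √(2m(E − U₀))/ℏ = 4.483, giving phase k₂w = 9.056.
T = [1 + U₀² sin²(k₂w) / (4E(E − U₀))]⁻¹ = 1/1.006 = 0.994.
R = 1 − T = 0.00551.

R = 0.00551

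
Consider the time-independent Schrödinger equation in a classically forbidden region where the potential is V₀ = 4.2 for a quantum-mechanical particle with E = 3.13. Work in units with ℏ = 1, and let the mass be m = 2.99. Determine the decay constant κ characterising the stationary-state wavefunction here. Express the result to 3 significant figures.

Since E < V₀ the TISE in this region is ψ'' = κ²ψ with κ = √(2m(V₀ − E))/ℏ.
κ = √(2 × 2.99 × 1.07) = 2.530.

κ = 2.53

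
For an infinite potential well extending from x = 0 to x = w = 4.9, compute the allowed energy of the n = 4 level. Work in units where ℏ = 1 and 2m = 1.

The infinite-well eigenfunctions ψ_n = √(2/w) sin(nπx/w) vanish at both walls, giving E_n = n²π²ℏ²/(2mw²).
E_4 = 4² × π² / (2 × 0.5 × 4.9²) = 6.577.

E = 6.58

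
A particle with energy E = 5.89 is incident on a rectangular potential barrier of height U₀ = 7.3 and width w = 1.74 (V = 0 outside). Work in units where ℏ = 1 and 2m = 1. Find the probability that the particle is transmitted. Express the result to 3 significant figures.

E < U₀: inside the barrier ψ ∝ e^{±κx} with κ = √(2m(U₀ − E))/ℏ = 1.187.
κw = 2.066, sinh(κw) = 3.884.
The exact tunnelling result is T⁻¹ = 1 + U₀² sinh²(κw) / [4E(U₀ − E)] = 25.20, so T = 0.0397.

T = 0.0397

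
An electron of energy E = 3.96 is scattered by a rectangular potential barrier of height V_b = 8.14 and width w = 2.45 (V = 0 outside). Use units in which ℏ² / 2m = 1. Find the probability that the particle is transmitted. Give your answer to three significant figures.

T = 0.000178

Since E < V_b the interior solution is evanescent with decay constant κ = √(2m(V_b − E))/ℏ = 2.045.
κw = 5.009, sinh(κw) = 74.88.
Matching ψ, ψ′ at both faces gives T = [1 + V_b² sinh²(κw) / (4E(V_b − E))]⁻¹ = 1/5612 = 0.000178.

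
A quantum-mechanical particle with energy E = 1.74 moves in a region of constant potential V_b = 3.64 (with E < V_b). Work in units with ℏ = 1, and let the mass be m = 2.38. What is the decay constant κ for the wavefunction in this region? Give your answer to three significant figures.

Since E < V_b the TISE in this region is ψ'' = κ²ψ with κ = √(2m(V_b − E))/ℏ.
κ = √(2 × 2.38 × 1.9) = 3.007.

κ = 3.01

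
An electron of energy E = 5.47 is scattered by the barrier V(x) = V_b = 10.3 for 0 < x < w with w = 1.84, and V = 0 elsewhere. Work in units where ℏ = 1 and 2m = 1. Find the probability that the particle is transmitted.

T = 0.00122

E < V_b: inside the barrier ψ ∝ e^{±κx} with κ = √(2m(V_b − E))/ℏ = 2.198.
κw = 4.044, sinh(κw) = 28.51.
The exact tunnelling result is T⁻¹ = 1 + V_b² sinh²(κw) / [4E(V_b − E)] = 817.1, so T = 0.00122.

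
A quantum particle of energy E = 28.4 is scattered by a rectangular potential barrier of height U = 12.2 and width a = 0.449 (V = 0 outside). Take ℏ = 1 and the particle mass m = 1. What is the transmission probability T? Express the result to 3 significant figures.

Above the barrier the interior wavenumber is k₂ = √(2m(E − U))/ℏ = 5.692, giving phase k₂a = 2.556.
T = [1 + U² sin²(k₂a) / (4E(E − U))]⁻¹ = 1/1.025 = 0.976.

T = 0.976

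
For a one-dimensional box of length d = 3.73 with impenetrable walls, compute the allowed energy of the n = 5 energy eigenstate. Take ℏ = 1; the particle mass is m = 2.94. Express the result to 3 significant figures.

Requiring ψ(0) = ψ(d) = 0 quantises k = nπ/d, hence E_n = ℏ²k²/2m = n²π²ℏ²/(2md²).
E_5 = 5² × π² / (2 × 2.94 × 3.73²) = 3.016.

E = 3.02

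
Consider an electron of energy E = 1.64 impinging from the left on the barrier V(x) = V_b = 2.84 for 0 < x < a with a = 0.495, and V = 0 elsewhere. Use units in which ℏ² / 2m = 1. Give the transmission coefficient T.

T = 0.751

Since E < V_b the interior solution is evanescent with decay constant κ = √(2m(V_b − E))/ℏ = 1.095.
κa = 0.5422, sinh(κa) = 0.5692.
Matching ψ, ψ′ at both faces gives T = [1 + V_b² sinh²(κa) / (4E(V_b − E))]⁻¹ = 1/1.332 = 0.751.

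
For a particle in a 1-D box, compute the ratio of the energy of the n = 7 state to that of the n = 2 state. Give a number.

12.25

E_n = n²π²ℏ²/(2mL²) so the ratio is n₂²/n₁² = 49/4 = 12.25.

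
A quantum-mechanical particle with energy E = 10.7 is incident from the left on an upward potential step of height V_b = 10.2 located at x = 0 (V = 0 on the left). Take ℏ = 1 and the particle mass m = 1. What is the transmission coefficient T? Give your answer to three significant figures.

The wavenumbers are k₁ = √(2mE)/ℏ = 4.626 on the left and k₂ = √(2m(E − V_b))/ℏ = 1.000 on the right.
Matching ψ and ψ′ at x = 0 gives r = (k₁ − k₂)/(k₁ + k₂), so R = r² = 0.4154 and T = 1 − R = 0.5846.

T = 0.585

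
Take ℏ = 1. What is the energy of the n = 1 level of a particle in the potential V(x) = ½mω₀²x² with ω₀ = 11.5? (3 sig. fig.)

Using E_n = (n + ½)ℏω₀: E_1 = 1.5 × 11.5 = 17.25.

E = 17.3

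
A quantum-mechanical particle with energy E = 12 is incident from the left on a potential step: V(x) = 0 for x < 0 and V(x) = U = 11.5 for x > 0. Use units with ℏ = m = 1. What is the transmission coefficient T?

On each side the TISE gives plane waves with k = √(2m(E − V))/ℏ: k₁ = √(2·1·12) = 4.899, k₂ = √(2·1·0.5) = 1.000.
Continuity of ψ and ψ′ at the step yields the reflection amplitude r = (k₁ − k₂)/(k₁ + k₂) = 0.6610; thus R = |r|² = 0.4369, T = 0.5631.

T = 0.563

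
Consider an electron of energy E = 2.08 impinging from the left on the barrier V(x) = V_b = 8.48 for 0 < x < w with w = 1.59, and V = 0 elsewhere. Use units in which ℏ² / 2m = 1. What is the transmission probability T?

E < V_b: inside the barrier ψ ∝ e^{±κx} with κ = √(2m(V_b − E))/ℏ = 2.530.
κw = 4.022, sinh(κw) = 27.91.
The exact tunnelling result is T⁻¹ = 1 + V_b² sinh²(κw) / [4E(V_b − E)] = 1053, so T = 0.000950.

T = 0.000950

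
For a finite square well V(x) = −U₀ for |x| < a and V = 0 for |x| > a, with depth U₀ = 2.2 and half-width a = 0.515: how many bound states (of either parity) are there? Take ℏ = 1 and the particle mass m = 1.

The dimensionless depth is z₀ = a√(2mU₀)/ℏ = 0.515 × √(4.400) = 1.080.
The even/odd transcendental equations gain one root per π/2 in z₀, giving N = 1 + ⌊2z₀/π⌋ = 1 + ⌊0.6877⌋ = 1.

N = 1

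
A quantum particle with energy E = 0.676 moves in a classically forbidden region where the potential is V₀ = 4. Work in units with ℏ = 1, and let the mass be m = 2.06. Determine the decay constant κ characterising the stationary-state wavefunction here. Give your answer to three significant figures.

κ = 3.70

Since E < V₀ the TISE in this region is ψ'' = κ²ψ with κ = √(2m(V₀ − E))/ℏ.
κ = √(2 × 2.06 × 3.324) = 3.701.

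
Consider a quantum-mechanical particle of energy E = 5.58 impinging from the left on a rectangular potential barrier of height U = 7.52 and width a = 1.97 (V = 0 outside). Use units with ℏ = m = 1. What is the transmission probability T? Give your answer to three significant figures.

T = 0.00130

E < U: inside the barrier ψ ∝ e^{±κx} with κ = √(2m(U − E))/ℏ = 1.970.
κa = 3.880, sinh(κa) = 24.21.
The exact tunnelling result is T⁻¹ = 1 + U² sinh²(κa) / [4E(U − E)] = 766.6, so T = 0.00130.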